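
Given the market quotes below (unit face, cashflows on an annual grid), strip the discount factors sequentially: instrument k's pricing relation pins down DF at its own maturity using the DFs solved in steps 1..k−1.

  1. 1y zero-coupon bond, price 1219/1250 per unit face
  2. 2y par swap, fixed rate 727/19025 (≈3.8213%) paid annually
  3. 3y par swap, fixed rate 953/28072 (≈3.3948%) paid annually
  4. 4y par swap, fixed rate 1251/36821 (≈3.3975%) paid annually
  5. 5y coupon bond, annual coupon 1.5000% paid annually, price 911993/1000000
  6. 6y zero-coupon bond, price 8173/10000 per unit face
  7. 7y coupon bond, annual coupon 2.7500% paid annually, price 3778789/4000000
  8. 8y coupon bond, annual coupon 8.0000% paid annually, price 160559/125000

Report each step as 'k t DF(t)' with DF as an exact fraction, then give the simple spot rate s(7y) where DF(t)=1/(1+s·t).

step 1 [1y] zero: DF = P = 1219/1250 ≈ 0.975200
step 2 [2y] swap r/1=727/19025: DF=(1 − 727/19025·(0.975200))/(1+727/19025) = 9273/10000 ≈ 0.927300
step 3 [3y] swap r/1=953/28072: DF=(1 − 953/28072·(0.975200+0.927300))/(1+953/28072) = 9047/10000 ≈ 0.904700
step 4 [4y] swap r/1=1251/36821: DF=(1 − 1251/36821·(0.975200+0.927300+0.904700))/(1+1251/36821) = 8749/10000 ≈ 0.874900
step 5 [5y] bond c/1=3/200: DF=(911993/1000000 − 3/200·(0.975200+0.927300+0.904700+0.874900))/(1+3/200) = 8441/10000 ≈ 0.844100
step 6 [6y] zero: DF = P = 8173/10000 ≈ 0.817300
step 7 [7y] bond c/1=11/400: DF=(3778789/4000000 − 11/400·(0.975200+0.927300+0.904700+0.874900+0.844100+0.817300))/(1+11/400) = 1941/2500 ≈ 0.776400
step 8 [8y] bond c/1=2/25: DF=(160559/125000 − 2/25·(0.975200+0.927300+0.904700+0.874900+0.844100+0.817300+0.776400))/(1+2/25) = 92/125 ≈ 0.736000

1 1 1219/1250
2 2 9273/10000
3 3 9047/10000
4 4 8749/10000
5 5 8441/10000
6 6 8173/10000
7 7 1941/2500
8 8 92/125
s(7y) = (1/(1941/2500) − 1)/(7) = 559/13587 ≈ 4.1142%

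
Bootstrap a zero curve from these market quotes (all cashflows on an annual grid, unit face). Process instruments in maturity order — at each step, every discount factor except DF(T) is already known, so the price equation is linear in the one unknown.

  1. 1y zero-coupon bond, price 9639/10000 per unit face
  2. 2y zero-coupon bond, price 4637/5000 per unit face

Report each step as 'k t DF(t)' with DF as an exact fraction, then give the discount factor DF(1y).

step 1 [1y] zero: DF = P = 9639/10000 ≈ 0.963900
step 2 [2y] zero: DF = P = 4637/5000 ≈ 0.927400

1 1 9639/10000
2 2 4637/5000
DF(1y) = 9639/10000 ≈ 0.963900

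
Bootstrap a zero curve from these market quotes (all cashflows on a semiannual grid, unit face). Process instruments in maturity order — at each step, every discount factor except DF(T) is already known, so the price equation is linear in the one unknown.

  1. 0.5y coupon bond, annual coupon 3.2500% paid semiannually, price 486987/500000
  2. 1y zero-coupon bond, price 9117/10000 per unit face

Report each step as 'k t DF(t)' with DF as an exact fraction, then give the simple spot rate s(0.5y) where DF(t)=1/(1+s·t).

1 1/2 599/625
2 1 9117/10000
s(0.5y) = (1/(599/625) − 1)/(1/2) = 52/599 ≈ 8.6811%

step 1 [0.5y] bond c/2=13/800: DF=(486987/500000 − 13/800·(0))/(1+13/800) = 599/625 ≈ 0.958400
step 2 [1y] zero: DF = P = 9117/10000 ≈ 0.911700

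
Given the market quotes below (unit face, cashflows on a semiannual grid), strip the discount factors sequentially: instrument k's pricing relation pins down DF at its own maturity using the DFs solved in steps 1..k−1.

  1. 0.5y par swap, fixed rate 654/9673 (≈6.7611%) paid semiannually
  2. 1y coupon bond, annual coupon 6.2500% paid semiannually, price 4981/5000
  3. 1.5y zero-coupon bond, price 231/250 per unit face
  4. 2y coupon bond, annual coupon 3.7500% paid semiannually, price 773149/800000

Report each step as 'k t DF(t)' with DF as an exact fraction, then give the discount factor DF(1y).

step 1 [0.5y] swap r/2=327/9673: DF=(1 − 327/9673·(0))/(1+327/9673) = 9673/10000 ≈ 0.967300
step 2 [1y] bond c/2=1/32: DF=(4981/5000 − 1/32·(0.967300))/(1+1/32) = 9367/10000 ≈ 0.936700
step 3 [1.5y] zero: DF = P = 231/250 ≈ 0.924000
step 4 [2y] bond c/2=3/160: DF=(773149/800000 − 3/160·(0.967300+0.936700+0.924000))/(1+3/160) = 4483/5000 ≈ 0.896600

1 1/2 9673/10000
2 1 9367/10000
3 3/2 231/250
4 2 4483/5000
DF(1y) = 9367/10000 ≈ 0.936700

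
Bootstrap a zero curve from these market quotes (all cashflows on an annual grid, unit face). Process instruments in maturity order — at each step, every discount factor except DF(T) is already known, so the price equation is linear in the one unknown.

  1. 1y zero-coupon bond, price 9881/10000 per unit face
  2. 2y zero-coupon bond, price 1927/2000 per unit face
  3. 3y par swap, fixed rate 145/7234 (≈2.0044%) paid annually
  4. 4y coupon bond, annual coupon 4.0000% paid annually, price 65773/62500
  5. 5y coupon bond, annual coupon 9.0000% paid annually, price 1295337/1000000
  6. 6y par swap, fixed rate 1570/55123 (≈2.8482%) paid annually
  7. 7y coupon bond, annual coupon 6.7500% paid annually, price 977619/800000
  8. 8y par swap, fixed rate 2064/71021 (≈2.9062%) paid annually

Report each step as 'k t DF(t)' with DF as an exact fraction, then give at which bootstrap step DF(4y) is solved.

step 1 [1y] zero: DF = P = 9881/10000 ≈ 0.988100
step 2 [2y] zero: DF = P = 1927/2000 ≈ 0.963500
step 3 [3y] swap r/1=145/7234: DF=(1 − 145/7234·(0.988100+0.963500))/(1+145/7234) = 471/500 ≈ 0.942000
step 4 [4y] bond c/1=1/25: DF=(65773/62500 − 1/25·(0.988100+0.963500+0.942000))/(1+1/25) = 4503/5000 ≈ 0.900600
step 5 [5y] bond c/1=9/100: DF=(1295337/1000000 − 9/100·(0.988100+0.963500+0.942000+0.900600))/(1+9/100) = 8751/10000 ≈ 0.875100
step 6 [6y] swap r/1=1570/55123: DF=(1 − 1570/55123·(0.988100+0.963500+0.942000+0.900600+0.875100))/(1+1570/55123) = 843/1000 ≈ 0.843000
step 7 [7y] bond c/1=27/400: DF=(977619/800000 − 27/400·(0.988100+0.963500+0.942000+0.900600+0.875100+0.843000))/(1+27/400) = 3981/5000 ≈ 0.796200
step 8 [8y] swap r/1=2064/71021: DF=(1 − 2064/71021·(0.988100+0.963500+0.942000+0.900600+0.875100+0.843000+0.796200))/(1+2064/71021) = 496/625 ≈ 0.793600

1 1 9881/10000
2 2 1927/2000
3 3 471/500
4 4 4503/5000
5 5 8751/10000
6 6 843/1000
7 7 3981/5000
8 8 496/625
DF(4y) is solved at step 4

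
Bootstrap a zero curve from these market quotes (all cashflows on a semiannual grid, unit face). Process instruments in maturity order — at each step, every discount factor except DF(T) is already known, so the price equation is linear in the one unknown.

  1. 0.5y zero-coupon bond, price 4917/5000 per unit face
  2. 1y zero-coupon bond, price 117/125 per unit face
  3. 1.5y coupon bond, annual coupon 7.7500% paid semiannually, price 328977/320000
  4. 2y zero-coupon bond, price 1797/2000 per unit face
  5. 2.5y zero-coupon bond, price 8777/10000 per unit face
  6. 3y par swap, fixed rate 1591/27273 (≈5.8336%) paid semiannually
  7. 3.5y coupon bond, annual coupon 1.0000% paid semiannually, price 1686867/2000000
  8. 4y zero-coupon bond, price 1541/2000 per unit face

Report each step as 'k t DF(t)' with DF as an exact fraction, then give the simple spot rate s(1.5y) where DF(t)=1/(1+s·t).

step 1 [0.5y] zero: DF = P = 4917/5000 ≈ 0.983400
step 2 [1y] zero: DF = P = 117/125 ≈ 0.936000
step 3 [1.5y] bond c/2=31/800: DF=(328977/320000 − 31/800·(0.983400+0.936000))/(1+31/800) = 9181/10000 ≈ 0.918100
step 4 [2y] zero: DF = P = 1797/2000 ≈ 0.898500
step 5 [2.5y] zero: DF = P = 8777/10000 ≈ 0.877700
step 6 [3y] swap r/2=1591/54546: DF=(1 − 1591/54546·(0.983400+0.936000+0.918100+0.898500+0.877700))/(1+1591/54546) = 8409/10000 ≈ 0.840900
step 7 [3.5y] bond c/2=1/200: DF=(1686867/2000000 − 1/200·(0.983400+0.936000+0.918100+0.898500+0.877700+0.840900))/(1+1/200) = 8121/10000 ≈ 0.812100
step 8 [4y] zero: DF = P = 1541/2000 ≈ 0.770500

1 1/2 4917/5000
2 1 117/125
3 3/2 9181/10000
4 2 1797/2000
5 5/2 8777/10000
6 3 8409/10000
7 7/2 8121/10000
8 4 1541/2000
s(1.5y) = (1/(9181/10000) − 1)/(3/2) = 546/9181 ≈ 5.9471%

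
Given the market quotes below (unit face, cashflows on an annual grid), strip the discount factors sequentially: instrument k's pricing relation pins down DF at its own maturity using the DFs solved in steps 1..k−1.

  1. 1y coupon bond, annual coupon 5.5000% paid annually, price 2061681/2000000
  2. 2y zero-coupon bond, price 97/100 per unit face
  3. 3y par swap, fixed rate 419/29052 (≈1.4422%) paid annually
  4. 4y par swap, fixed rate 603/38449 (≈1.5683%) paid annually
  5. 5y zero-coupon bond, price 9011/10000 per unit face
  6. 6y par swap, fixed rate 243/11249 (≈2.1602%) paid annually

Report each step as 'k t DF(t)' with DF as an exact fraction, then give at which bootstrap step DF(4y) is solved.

step 1 [1y] bond c/1=11/200: DF=(2061681/2000000 − 11/200·(0))/(1+11/200) = 9771/10000 ≈ 0.977100
step 2 [2y] zero: DF = P = 97/100 ≈ 0.970000
step 3 [3y] swap r/1=419/29052: DF=(1 − 419/29052·(0.977100+0.970000))/(1+419/29052) = 9581/10000 ≈ 0.958100
step 4 [4y] swap r/1=603/38449: DF=(1 − 603/38449·(0.977100+0.970000+0.958100))/(1+603/38449) = 9397/10000 ≈ 0.939700
step 5 [5y] zero: DF = P = 9011/10000 ≈ 0.901100
step 6 [6y] swap r/1=243/11249: DF=(1 − 243/11249·(0.977100+0.970000+0.958100+0.939700+0.901100))/(1+243/11249) = 1757/2000 ≈ 0.878500

1 1 9771/10000
2 2 97/100
3 3 9581/10000
4 4 9397/10000
5 5 9011/10000
6 6 1757/2000
DF(4y) is solved at step 4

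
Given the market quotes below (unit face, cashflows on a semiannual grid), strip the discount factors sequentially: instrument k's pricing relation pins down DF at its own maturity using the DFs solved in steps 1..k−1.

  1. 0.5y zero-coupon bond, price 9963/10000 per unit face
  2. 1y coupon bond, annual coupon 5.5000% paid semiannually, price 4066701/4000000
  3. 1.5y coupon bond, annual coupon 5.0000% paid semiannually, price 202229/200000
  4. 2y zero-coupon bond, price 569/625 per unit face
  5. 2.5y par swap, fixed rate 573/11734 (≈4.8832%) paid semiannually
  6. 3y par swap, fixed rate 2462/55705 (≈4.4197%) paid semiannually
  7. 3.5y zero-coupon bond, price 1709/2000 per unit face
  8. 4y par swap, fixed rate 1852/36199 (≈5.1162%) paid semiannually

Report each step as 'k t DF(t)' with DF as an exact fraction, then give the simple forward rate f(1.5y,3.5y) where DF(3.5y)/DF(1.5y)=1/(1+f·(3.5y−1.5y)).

step 1 [0.5y] zero: DF = P = 9963/10000 ≈ 0.996300
step 2 [1y] bond c/2=11/400: DF=(4066701/4000000 − 11/400·(0.996300))/(1+11/400) = 2407/2500 ≈ 0.962800
step 3 [1.5y] bond c/2=1/40: DF=(202229/200000 − 1/40·(0.996300+0.962800))/(1+1/40) = 9387/10000 ≈ 0.938700
step 4 [2y] zero: DF = P = 569/625 ≈ 0.910400
step 5 [2.5y] swap r/2=573/23468: DF=(1 − 573/23468·(0.996300+0.962800+0.938700+0.910400))/(1+573/23468) = 4427/5000 ≈ 0.885400
step 6 [3y] swap r/2=1231/55705: DF=(1 − 1231/55705·(0.996300+0.962800+0.938700+0.910400+0.885400))/(1+1231/55705) = 8769/10000 ≈ 0.876900
step 7 [3.5y] zero: DF = P = 1709/2000 ≈ 0.854500
step 8 [4y] swap r/2=926/36199: DF=(1 − 926/36199·(0.996300+0.962800+0.938700+0.910400+0.885400+0.876900+0.854500))/(1+926/36199) = 2037/2500 ≈ 0.814800

1 1/2 9963/10000
2 1 2407/2500
3 3/2 9387/10000
4 2 569/625
5 5/2 4427/5000
6 3 8769/10000
7 7/2 1709/2000
8 4 2037/2500
f(1.5y,3.5y) = ((9387/10000)/(1709/2000) − 1)/(2) = 421/8545 ≈ 4.9269%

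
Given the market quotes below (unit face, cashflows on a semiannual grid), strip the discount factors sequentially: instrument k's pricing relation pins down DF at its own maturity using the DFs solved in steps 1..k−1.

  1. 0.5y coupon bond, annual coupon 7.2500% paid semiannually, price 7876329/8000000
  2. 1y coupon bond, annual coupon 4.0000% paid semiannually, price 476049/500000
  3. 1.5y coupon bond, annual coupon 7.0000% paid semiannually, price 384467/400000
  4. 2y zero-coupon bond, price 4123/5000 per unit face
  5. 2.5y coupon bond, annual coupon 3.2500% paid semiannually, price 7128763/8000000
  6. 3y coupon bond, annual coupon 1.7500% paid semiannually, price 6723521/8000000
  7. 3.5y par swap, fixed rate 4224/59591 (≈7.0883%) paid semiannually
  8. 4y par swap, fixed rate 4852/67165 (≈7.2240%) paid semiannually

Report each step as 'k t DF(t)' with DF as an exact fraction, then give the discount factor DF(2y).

1 1/2 9501/10000
2 1 2287/2500
3 3/2 541/625
4 2 4123/5000
5 5/2 41/50
6 3 497/625
7 7/2 493/625
8 4 3787/5000
DF(2y) = 4123/5000 ≈ 0.824600

step 1 [0.5y] bond c/2=29/800: DF=(7876329/8000000 − 29/800·(0))/(1+29/800) = 9501/10000 ≈ 0.950100
step 2 [1y] bond c/2=1/50: DF=(476049/500000 − 1/50·(0.950100))/(1+1/50) = 2287/2500 ≈ 0.914800
step 3 [1.5y] bond c/2=7/200: DF=(384467/400000 − 7/200·(0.950100+0.914800))/(1+7/200) = 541/625 ≈ 0.865600
step 4 [2y] zero: DF = P = 4123/5000 ≈ 0.824600
step 5 [2.5y] bond c/2=13/800: DF=(7128763/8000000 − 13/800·(0.950100+0.914800+0.865600+0.824600))/(1+13/800) = 41/50 ≈ 0.820000
step 6 [3y] bond c/2=7/800: DF=(6723521/8000000 − 7/800·(0.950100+0.914800+0.865600+0.824600+0.820000))/(1+7/800) = 497/625 ≈ 0.795200
step 7 [3.5y] swap r/2=2112/59591: DF=(1 − 2112/59591·(0.950100+0.914800+0.865600+0.824600+0.820000+0.795200))/(1+2112/59591) = 493/625 ≈ 0.788800
step 8 [4y] swap r/2=2426/67165: DF=(1 − 2426/67165·(0.950100+0.914800+0.865600+0.824600+0.820000+0.795200+0.788800))/(1+2426/67165) = 3787/5000 ≈ 0.757400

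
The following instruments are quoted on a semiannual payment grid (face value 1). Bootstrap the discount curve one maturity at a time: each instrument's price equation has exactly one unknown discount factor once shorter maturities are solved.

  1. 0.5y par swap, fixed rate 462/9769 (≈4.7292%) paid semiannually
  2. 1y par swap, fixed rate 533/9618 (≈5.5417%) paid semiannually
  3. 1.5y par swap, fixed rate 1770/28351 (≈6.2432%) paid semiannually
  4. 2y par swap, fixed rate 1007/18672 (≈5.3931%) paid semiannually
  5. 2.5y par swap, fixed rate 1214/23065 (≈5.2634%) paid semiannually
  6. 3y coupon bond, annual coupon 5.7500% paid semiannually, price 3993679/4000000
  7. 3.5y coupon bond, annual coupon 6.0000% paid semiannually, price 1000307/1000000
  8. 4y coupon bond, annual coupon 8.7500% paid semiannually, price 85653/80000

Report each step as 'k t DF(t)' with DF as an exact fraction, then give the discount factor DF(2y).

1 1/2 9769/10000
2 1 9467/10000
3 3/2 1823/2000
4 2 8993/10000
5 5/2 4393/5000
6 3 526/625
7 7/2 8123/10000
8 4 7631/10000
DF(2y) = 8993/10000 ≈ 0.899300

step 1 [0.5y] swap r/2=231/9769: DF=(1 − 231/9769·(0))/(1+231/9769) = 9769/10000 ≈ 0.976900
step 2 [1y] swap r/2=533/19236: DF=(1 − 533/19236·(0.976900))/(1+533/19236) = 9467/10000 ≈ 0.946700
step 3 [1.5y] swap r/2=885/28351: DF=(1 − 885/28351·(0.976900+0.946700))/(1+885/28351) = 1823/2000 ≈ 0.911500
step 4 [2y] swap r/2=1007/37344: DF=(1 − 1007/37344·(0.976900+0.946700+0.911500))/(1+1007/37344) = 8993/10000 ≈ 0.899300
step 5 [2.5y] swap r/2=607/23065: DF=(1 − 607/23065·(0.976900+0.946700+0.911500+0.899300))/(1+607/23065) = 4393/5000 ≈ 0.878600
step 6 [3y] bond c/2=23/800: DF=(3993679/4000000 − 23/800·(0.976900+0.946700+0.911500+0.899300+0.878600))/(1+23/800) = 526/625 ≈ 0.841600
step 7 [3.5y] bond c/2=3/100: DF=(1000307/1000000 − 3/100·(0.976900+0.946700+0.911500+0.899300+0.878600+0.841600))/(1+3/100) = 8123/10000 ≈ 0.812300
step 8 [4y] bond c/2=7/160: DF=(85653/80000 − 7/160·(0.976900+0.946700+0.911500+0.899300+0.878600+0.841600+0.812300))/(1+7/160) = 7631/10000 ≈ 0.763100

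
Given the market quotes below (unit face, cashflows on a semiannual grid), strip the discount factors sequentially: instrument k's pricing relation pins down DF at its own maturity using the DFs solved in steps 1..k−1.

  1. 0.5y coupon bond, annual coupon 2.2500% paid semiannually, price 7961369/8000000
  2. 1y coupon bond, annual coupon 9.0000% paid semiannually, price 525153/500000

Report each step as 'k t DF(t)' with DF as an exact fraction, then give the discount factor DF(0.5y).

1 1/2 9841/10000
2 1 9627/10000
DF(0.5y) = 9841/10000 ≈ 0.984100

step 1 [0.5y] bond c/2=9/800: DF=(7961369/8000000 − 9/800·(0))/(1+9/800) = 9841/10000 ≈ 0.984100
step 2 [1y] bond c/2=9/200: DF=(525153/500000 − 9/200·(0.984100))/(1+9/200) = 9627/10000 ≈ 0.962700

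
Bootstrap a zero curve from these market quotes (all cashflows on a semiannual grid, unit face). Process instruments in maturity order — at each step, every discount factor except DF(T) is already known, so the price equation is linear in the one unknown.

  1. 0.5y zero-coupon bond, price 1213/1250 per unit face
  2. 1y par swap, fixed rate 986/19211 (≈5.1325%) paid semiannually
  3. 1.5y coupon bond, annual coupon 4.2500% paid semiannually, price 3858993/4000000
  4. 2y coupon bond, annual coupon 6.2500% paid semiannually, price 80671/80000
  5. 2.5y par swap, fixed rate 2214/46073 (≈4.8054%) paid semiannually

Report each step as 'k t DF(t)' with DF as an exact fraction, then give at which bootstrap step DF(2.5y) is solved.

1 1/2 1213/1250
2 1 9507/10000
3 3/2 9047/10000
4 2 4461/5000
5 5/2 8893/10000
DF(2.5y) is solved at step 5

step 1 [0.5y] zero: DF = P = 1213/1250 ≈ 0.970400
step 2 [1y] swap r/2=493/19211: DF=(1 − 493/19211·(0.970400))/(1+493/19211) = 9507/10000 ≈ 0.950700
step 3 [1.5y] bond c/2=17/800: DF=(3858993/4000000 − 17/800·(0.970400+0.950700))/(1+17/800) = 9047/10000 ≈ 0.904700
step 4 [2y] bond c/2=1/32: DF=(80671/80000 − 1/32·(0.970400+0.950700+0.904700))/(1+1/32) = 4461/5000 ≈ 0.892200
step 5 [2.5y] swap r/2=1107/46073: DF=(1 − 1107/46073·(0.970400+0.950700+0.904700+0.892200))/(1+1107/46073) = 8893/10000 ≈ 0.889300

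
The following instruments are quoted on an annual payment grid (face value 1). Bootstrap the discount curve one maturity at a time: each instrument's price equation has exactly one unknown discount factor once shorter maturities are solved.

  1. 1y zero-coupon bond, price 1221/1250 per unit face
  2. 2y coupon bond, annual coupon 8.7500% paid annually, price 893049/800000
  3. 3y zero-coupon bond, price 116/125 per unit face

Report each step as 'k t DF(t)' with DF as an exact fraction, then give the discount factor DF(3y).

step 1 [1y] zero: DF = P = 1221/1250 ≈ 0.976800
step 2 [2y] bond c/1=7/80: DF=(893049/800000 − 7/80·(0.976800))/(1+7/80) = 9479/10000 ≈ 0.947900
step 3 [3y] zero: DF = P = 116/125 ≈ 0.928000

1 1 1221/1250
2 2 9479/10000
3 3 116/125
DF(3y) = 116/125 ≈ 0.928000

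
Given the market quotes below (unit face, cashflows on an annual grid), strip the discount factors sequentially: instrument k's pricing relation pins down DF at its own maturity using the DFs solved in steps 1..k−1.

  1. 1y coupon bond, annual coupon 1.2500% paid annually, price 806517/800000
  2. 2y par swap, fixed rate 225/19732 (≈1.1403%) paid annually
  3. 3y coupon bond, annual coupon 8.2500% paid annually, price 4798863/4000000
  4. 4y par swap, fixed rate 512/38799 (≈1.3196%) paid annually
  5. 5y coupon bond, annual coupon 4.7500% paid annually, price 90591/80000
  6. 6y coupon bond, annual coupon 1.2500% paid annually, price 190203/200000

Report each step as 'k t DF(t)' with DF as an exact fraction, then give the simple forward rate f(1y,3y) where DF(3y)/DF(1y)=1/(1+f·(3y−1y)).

1 1 9957/10000
2 2 391/400
3 3 9579/10000
4 4 593/625
5 5 9051/10000
6 6 4401/5000
f(1y,3y) = ((9957/10000)/(9579/10000) − 1)/(2) = 63/3193 ≈ 1.9731%

step 1 [1y] bond c/1=1/80: DF=(806517/800000 − 1/80·(0))/(1+1/80) = 9957/10000 ≈ 0.995700
step 2 [2y] swap r/1=225/19732: DF=(1 − 225/19732·(0.995700))/(1+225/19732) = 391/400 ≈ 0.977500
step 3 [3y] bond c/1=33/400: DF=(4798863/4000000 − 33/400·(0.995700+0.977500))/(1+33/400) = 9579/10000 ≈ 0.957900
step 4 [4y] swap r/1=512/38799: DF=(1 − 512/38799·(0.995700+0.977500+0.957900))/(1+512/38799) = 593/625 ≈ 0.948800
step 5 [5y] bond c/1=19/400: DF=(90591/80000 − 19/400·(0.995700+0.977500+0.957900+0.948800))/(1+19/400) = 9051/10000 ≈ 0.905100
step 6 [6y] bond c/1=1/80: DF=(190203/200000 − 1/80·(0.995700+0.977500+0.957900+0.948800+0.905100))/(1+1/80) = 4401/5000 ≈ 0.880200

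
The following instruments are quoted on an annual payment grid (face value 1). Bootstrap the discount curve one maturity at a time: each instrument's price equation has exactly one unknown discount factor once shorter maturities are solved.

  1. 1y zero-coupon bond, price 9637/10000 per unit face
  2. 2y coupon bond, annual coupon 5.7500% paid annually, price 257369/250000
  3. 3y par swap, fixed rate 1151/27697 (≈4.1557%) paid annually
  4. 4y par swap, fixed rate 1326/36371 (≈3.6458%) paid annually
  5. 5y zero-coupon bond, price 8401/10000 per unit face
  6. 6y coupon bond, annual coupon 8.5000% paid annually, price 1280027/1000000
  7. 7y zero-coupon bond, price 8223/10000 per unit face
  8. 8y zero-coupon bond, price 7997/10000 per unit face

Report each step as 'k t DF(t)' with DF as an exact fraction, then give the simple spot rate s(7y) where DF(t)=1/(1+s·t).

1 1 9637/10000
2 2 9211/10000
3 3 8849/10000
4 4 4337/5000
5 5 8401/10000
6 6 829/1000
7 7 8223/10000
8 8 7997/10000
s(7y) = (1/(8223/10000) − 1)/(7) = 1777/57561 ≈ 3.0872%

step 1 [1y] zero: DF = P = 9637/10000 ≈ 0.963700
step 2 [2y] bond c/1=23/400: DF=(257369/250000 − 23/400·(0.963700))/(1+23/400) = 9211/10000 ≈ 0.921100
step 3 [3y] swap r/1=1151/27697: DF=(1 − 1151/27697·(0.963700+0.921100))/(1+1151/27697) = 8849/10000 ≈ 0.884900
step 4 [4y] swap r/1=1326/36371: DF=(1 − 1326/36371·(0.963700+0.921100+0.884900))/(1+1326/36371) = 4337/5000 ≈ 0.867400
step 5 [5y] zero: DF = P = 8401/10000 ≈ 0.840100
step 6 [6y] bond c/1=17/200: DF=(1280027/1000000 − 17/200·(0.963700+0.921100+0.884900+0.867400+0.840100))/(1+17/200) = 829/1000 ≈ 0.829000
step 7 [7y] zero: DF = P = 8223/10000 ≈ 0.822300
step 8 [8y] zero: DF = P = 7997/10000 ≈ 0.799700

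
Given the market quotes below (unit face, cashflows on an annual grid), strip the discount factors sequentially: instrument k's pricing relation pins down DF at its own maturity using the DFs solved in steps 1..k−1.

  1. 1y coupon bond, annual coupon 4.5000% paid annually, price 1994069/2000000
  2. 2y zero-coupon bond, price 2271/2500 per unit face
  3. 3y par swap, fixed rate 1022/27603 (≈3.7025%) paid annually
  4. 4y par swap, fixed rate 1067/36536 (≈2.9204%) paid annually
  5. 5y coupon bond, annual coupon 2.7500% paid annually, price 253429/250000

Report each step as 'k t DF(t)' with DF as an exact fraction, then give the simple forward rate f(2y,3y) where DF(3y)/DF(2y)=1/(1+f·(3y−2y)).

step 1 [1y] bond c/1=9/200: DF=(1994069/2000000 − 9/200·(0))/(1+9/200) = 9541/10000 ≈ 0.954100
step 2 [2y] zero: DF = P = 2271/2500 ≈ 0.908400
step 3 [3y] swap r/1=1022/27603: DF=(1 − 1022/27603·(0.954100+0.908400))/(1+1022/27603) = 4489/5000 ≈ 0.897800
step 4 [4y] swap r/1=1067/36536: DF=(1 − 1067/36536·(0.954100+0.908400+0.897800))/(1+1067/36536) = 8933/10000 ≈ 0.893300
step 5 [5y] bond c/1=11/400: DF=(253429/250000 − 11/400·(0.954100+0.908400+0.897800+0.893300))/(1+11/400) = 1111/1250 ≈ 0.888800

1 1 9541/10000
2 2 2271/2500
3 3 4489/5000
4 4 8933/10000
5 5 1111/1250
f(2y,3y) = ((2271/2500)/(4489/5000) − 1)/(1) = 53/4489 ≈ 1.1807%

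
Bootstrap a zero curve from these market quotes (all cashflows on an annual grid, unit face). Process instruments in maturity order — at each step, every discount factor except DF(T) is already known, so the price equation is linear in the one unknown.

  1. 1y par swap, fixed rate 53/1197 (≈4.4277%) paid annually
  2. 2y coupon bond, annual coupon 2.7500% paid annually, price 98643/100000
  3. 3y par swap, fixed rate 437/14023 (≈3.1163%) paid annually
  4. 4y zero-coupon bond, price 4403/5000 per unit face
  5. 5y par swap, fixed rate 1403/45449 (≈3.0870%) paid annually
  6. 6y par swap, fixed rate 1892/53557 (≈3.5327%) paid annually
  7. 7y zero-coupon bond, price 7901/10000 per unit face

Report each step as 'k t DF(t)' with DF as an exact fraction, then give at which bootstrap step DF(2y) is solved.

1 1 1197/1250
2 2 584/625
3 3 4563/5000
4 4 4403/5000
5 5 8597/10000
6 6 2027/2500
7 7 7901/10000
DF(2y) is solved at step 2

step 1 [1y] swap r/1=53/1197: DF=(1 − 53/1197·(0))/(1+53/1197) = 1197/1250 ≈ 0.957600
step 2 [2y] bond c/1=11/400: DF=(98643/100000 − 11/400·(0.957600))/(1+11/400) = 584/625 ≈ 0.934400
step 3 [3y] swap r/1=437/14023: DF=(1 − 437/14023·(0.957600+0.934400))/(1+437/14023) = 4563/5000 ≈ 0.912600
step 4 [4y] zero: DF = P = 4403/5000 ≈ 0.880600
step 5 [5y] swap r/1=1403/45449: DF=(1 − 1403/45449·(0.957600+0.934400+0.912600+0.880600))/(1+1403/45449) = 8597/10000 ≈ 0.859700
step 6 [6y] swap r/1=1892/53557: DF=(1 − 1892/53557·(0.957600+0.934400+0.912600+0.880600+0.859700))/(1+1892/53557) = 2027/2500 ≈ 0.810800
step 7 [7y] zero: DF = P = 7901/10000 ≈ 0.790100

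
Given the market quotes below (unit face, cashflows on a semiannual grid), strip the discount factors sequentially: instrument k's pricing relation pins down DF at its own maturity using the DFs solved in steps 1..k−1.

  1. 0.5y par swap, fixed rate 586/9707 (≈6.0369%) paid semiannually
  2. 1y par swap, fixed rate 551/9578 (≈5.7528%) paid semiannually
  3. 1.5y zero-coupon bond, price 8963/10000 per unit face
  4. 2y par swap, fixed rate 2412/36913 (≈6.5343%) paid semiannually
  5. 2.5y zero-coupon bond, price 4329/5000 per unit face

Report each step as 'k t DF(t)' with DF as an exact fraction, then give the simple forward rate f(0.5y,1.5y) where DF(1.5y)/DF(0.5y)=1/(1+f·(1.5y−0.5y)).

step 1 [0.5y] swap r/2=293/9707: DF=(1 − 293/9707·(0))/(1+293/9707) = 9707/10000 ≈ 0.970700
step 2 [1y] swap r/2=551/19156: DF=(1 − 551/19156·(0.970700))/(1+551/19156) = 9449/10000 ≈ 0.944900
step 3 [1.5y] zero: DF = P = 8963/10000 ≈ 0.896300
step 4 [2y] swap r/2=1206/36913: DF=(1 − 1206/36913·(0.970700+0.944900+0.896300))/(1+1206/36913) = 4397/5000 ≈ 0.879400
step 5 [2.5y] zero: DF = P = 4329/5000 ≈ 0.865800

1 1/2 9707/10000
2 1 9449/10000
3 3/2 8963/10000
4 2 4397/5000
5 5/2 4329/5000
f(0.5y,1.5y) = ((9707/10000)/(8963/10000) − 1)/(1) = 744/8963 ≈ 8.3008%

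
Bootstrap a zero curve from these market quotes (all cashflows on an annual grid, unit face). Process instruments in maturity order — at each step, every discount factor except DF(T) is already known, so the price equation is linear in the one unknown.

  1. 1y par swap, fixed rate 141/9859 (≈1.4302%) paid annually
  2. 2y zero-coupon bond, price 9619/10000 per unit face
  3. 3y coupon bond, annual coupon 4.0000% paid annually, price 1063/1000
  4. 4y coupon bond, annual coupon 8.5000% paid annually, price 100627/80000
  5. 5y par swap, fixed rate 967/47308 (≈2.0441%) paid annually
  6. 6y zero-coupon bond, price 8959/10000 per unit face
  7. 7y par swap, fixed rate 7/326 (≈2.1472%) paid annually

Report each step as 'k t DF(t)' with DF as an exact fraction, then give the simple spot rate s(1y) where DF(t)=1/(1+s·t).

step 1 [1y] swap r/1=141/9859: DF=(1 − 141/9859·(0))/(1+141/9859) = 9859/10000 ≈ 0.985900
step 2 [2y] zero: DF = P = 9619/10000 ≈ 0.961900
step 3 [3y] bond c/1=1/25: DF=(1063/1000 − 1/25·(0.985900+0.961900))/(1+1/25) = 592/625 ≈ 0.947200
step 4 [4y] bond c/1=17/200: DF=(100627/80000 − 17/200·(0.985900+0.961900+0.947200))/(1+17/200) = 373/400 ≈ 0.932500
step 5 [5y] swap r/1=967/47308: DF=(1 − 967/47308·(0.985900+0.961900+0.947200+0.932500))/(1+967/47308) = 9033/10000 ≈ 0.903300
step 6 [6y] zero: DF = P = 8959/10000 ≈ 0.895900
step 7 [7y] swap r/1=7/326: DF=(1 − 7/326·(0.985900+0.961900+0.947200+0.932500+0.903300+0.895900))/(1+7/326) = 8607/10000 ≈ 0.860700

1 1 9859/10000
2 2 9619/10000
3 3 592/625
4 4 373/400
5 5 9033/10000
6 6 8959/10000
7 7 8607/10000
s(1y) = (1/(9859/10000) − 1)/(1) = 141/9859 ≈ 1.4302%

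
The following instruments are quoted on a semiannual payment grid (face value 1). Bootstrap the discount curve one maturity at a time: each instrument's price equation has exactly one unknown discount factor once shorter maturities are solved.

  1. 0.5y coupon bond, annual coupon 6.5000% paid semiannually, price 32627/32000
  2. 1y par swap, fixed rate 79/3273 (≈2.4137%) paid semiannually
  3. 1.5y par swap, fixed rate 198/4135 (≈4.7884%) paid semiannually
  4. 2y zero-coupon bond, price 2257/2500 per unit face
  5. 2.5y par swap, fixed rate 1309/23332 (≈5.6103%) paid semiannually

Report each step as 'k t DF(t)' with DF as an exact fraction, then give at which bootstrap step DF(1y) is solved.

step 1 [0.5y] bond c/2=13/400: DF=(32627/32000 − 13/400·(0))/(1+13/400) = 79/80 ≈ 0.987500
step 2 [1y] swap r/2=79/6546: DF=(1 − 79/6546·(0.987500))/(1+79/6546) = 9763/10000 ≈ 0.976300
step 3 [1.5y] swap r/2=99/4135: DF=(1 − 99/4135·(0.987500+0.976300))/(1+99/4135) = 9307/10000 ≈ 0.930700
step 4 [2y] zero: DF = P = 2257/2500 ≈ 0.902800
step 5 [2.5y] swap r/2=1309/46664: DF=(1 − 1309/46664·(0.987500+0.976300+0.930700+0.902800))/(1+1309/46664) = 8691/10000 ≈ 0.869100

1 1/2 79/80
2 1 9763/10000
3 3/2 9307/10000
4 2 2257/2500
5 5/2 8691/10000
DF(1y) is solved at step 2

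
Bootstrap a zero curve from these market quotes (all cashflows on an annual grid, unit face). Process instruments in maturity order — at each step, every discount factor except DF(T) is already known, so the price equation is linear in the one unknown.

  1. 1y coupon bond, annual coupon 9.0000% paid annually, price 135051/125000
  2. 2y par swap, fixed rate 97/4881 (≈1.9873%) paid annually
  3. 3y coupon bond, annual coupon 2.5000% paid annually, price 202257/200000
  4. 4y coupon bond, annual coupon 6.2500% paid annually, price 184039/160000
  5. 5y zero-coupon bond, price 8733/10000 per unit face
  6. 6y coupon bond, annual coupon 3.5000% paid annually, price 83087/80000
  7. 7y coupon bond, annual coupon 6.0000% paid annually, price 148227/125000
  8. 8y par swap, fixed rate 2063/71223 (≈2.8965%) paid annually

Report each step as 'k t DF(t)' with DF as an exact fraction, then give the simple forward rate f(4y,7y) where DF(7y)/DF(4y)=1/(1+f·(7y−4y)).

1 1 1239/1250
2 2 2403/2500
3 3 939/1000
4 4 73/80
5 5 8733/10000
6 6 8453/10000
7 7 8061/10000
8 8 7937/10000
f(4y,7y) = ((73/80)/(8061/10000) − 1)/(3) = 1064/24183 ≈ 4.3998%

step 1 [1y] bond c/1=9/100: DF=(135051/125000 − 9/100·(0))/(1+9/100) = 1239/1250 ≈ 0.991200
step 2 [2y] swap r/1=97/4881: DF=(1 − 97/4881·(0.991200))/(1+97/4881) = 2403/2500 ≈ 0.961200
step 3 [3y] bond c/1=1/40: DF=(202257/200000 − 1/40·(0.991200+0.961200))/(1+1/40) = 939/1000 ≈ 0.939000
step 4 [4y] bond c/1=1/16: DF=(184039/160000 − 1/16·(0.991200+0.961200+0.939000))/(1+1/16) = 73/80 ≈ 0.912500
step 5 [5y] zero: DF = P = 8733/10000 ≈ 0.873300
step 6 [6y] bond c/1=7/200: DF=(83087/80000 − 7/200·(0.991200+0.961200+0.939000+0.912500+0.873300))/(1+7/200) = 8453/10000 ≈ 0.845300
step 7 [7y] bond c/1=3/50: DF=(148227/125000 − 3/50·(0.991200+0.961200+0.939000+0.912500+0.873300+0.845300))/(1+3/50) = 8061/10000 ≈ 0.806100
step 8 [8y] swap r/1=2063/71223: DF=(1 − 2063/71223·(0.991200+0.961200+0.939000+0.912500+0.873300+0.845300+0.806100))/(1+2063/71223) = 7937/10000 ≈ 0.793700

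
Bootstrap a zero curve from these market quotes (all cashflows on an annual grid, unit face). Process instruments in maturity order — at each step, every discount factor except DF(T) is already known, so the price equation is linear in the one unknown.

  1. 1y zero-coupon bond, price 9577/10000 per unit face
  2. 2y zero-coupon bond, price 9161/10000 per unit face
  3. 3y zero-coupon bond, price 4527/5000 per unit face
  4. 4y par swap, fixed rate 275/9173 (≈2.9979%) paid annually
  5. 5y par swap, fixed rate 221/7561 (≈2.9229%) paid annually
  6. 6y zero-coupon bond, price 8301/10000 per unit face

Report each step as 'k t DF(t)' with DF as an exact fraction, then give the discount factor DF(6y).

1 1 9577/10000
2 2 9161/10000
3 3 4527/5000
4 4 89/100
5 5 4337/5000
6 6 8301/10000
DF(6y) = 8301/10000 ≈ 0.830100

step 1 [1y] zero: DF = P = 9577/10000 ≈ 0.957700
step 2 [2y] zero: DF = P = 9161/10000 ≈ 0.916100
step 3 [3y] zero: DF = P = 4527/5000 ≈ 0.905400
step 4 [4y] swap r/1=275/9173: DF=(1 − 275/9173·(0.957700+0.916100+0.905400))/(1+275/9173) = 89/100 ≈ 0.890000
step 5 [5y] swap r/1=221/7561: DF=(1 − 221/7561·(0.957700+0.916100+0.905400+0.890000))/(1+221/7561) = 4337/5000 ≈ 0.867400
step 6 [6y] zero: DF = P = 8301/10000 ≈ 0.830100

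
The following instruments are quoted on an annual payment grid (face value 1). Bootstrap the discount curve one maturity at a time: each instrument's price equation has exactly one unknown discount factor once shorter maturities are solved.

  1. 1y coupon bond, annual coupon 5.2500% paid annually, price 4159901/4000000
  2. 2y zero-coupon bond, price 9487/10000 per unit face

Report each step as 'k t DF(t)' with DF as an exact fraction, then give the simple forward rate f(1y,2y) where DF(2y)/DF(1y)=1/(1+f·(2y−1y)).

step 1 [1y] bond c/1=21/400: DF=(4159901/4000000 − 21/400·(0))/(1+21/400) = 9881/10000 ≈ 0.988100
step 2 [2y] zero: DF = P = 9487/10000 ≈ 0.948700

1 1 9881/10000
2 2 9487/10000
f(1y,2y) = ((9881/10000)/(9487/10000) − 1)/(1) = 394/9487 ≈ 4.1531%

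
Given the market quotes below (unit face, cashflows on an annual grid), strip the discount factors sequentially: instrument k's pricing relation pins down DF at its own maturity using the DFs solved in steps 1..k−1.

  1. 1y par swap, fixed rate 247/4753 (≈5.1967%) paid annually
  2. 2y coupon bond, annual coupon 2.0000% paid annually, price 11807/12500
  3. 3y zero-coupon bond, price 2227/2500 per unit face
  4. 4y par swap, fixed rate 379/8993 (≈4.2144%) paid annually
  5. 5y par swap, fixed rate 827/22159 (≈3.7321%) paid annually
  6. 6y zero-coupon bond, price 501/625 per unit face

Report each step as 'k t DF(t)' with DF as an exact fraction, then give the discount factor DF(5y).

step 1 [1y] swap r/1=247/4753: DF=(1 − 247/4753·(0))/(1+247/4753) = 4753/5000 ≈ 0.950600
step 2 [2y] bond c/1=1/50: DF=(11807/12500 − 1/50·(0.950600))/(1+1/50) = 4537/5000 ≈ 0.907400
step 3 [3y] zero: DF = P = 2227/2500 ≈ 0.890800
step 4 [4y] swap r/1=379/8993: DF=(1 − 379/8993·(0.950600+0.907400+0.890800))/(1+379/8993) = 2121/2500 ≈ 0.848400
step 5 [5y] swap r/1=827/22159: DF=(1 − 827/22159·(0.950600+0.907400+0.890800+0.848400))/(1+827/22159) = 4173/5000 ≈ 0.834600
step 6 [6y] zero: DF = P = 501/625 ≈ 0.801600

1 1 4753/5000
2 2 4537/5000
3 3 2227/2500
4 4 2121/2500
5 5 4173/5000
6 6 501/625
DF(5y) = 4173/5000 ≈ 0.834600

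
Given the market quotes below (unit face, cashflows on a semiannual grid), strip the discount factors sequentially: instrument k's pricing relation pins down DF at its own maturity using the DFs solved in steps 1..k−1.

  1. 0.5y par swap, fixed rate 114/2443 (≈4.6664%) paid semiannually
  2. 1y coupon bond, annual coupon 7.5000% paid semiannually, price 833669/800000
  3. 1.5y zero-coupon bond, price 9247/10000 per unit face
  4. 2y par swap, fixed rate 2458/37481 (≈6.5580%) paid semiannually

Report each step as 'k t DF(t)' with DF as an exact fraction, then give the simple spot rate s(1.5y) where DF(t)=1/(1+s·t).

1 1/2 2443/2500
2 1 9691/10000
3 3/2 9247/10000
4 2 8771/10000
s(1.5y) = (1/(9247/10000) − 1)/(3/2) = 502/9247 ≈ 5.4288%

step 1 [0.5y] swap r/2=57/2443: DF=(1 − 57/2443·(0))/(1+57/2443) = 2443/2500 ≈ 0.977200
step 2 [1y] bond c/2=3/80: DF=(833669/800000 − 3/80·(0.977200))/(1+3/80) = 9691/10000 ≈ 0.969100
step 3 [1.5y] zero: DF = P = 9247/10000 ≈ 0.924700
step 4 [2y] swap r/2=1229/37481: DF=(1 − 1229/37481·(0.977200+0.969100+0.924700))/(1+1229/37481) = 8771/10000 ≈ 0.877100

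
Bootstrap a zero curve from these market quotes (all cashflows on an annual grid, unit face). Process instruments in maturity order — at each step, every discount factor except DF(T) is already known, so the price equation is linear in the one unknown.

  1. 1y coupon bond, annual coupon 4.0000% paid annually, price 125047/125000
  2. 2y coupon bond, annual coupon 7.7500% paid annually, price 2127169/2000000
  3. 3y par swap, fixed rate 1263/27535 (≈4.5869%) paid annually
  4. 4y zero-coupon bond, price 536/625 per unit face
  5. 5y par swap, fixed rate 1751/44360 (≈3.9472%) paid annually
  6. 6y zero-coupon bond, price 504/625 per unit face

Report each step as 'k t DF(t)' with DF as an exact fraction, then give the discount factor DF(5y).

step 1 [1y] bond c/1=1/25: DF=(125047/125000 − 1/25·(0))/(1+1/25) = 9619/10000 ≈ 0.961900
step 2 [2y] bond c/1=31/400: DF=(2127169/2000000 − 31/400·(0.961900))/(1+31/400) = 9179/10000 ≈ 0.917900
step 3 [3y] swap r/1=1263/27535: DF=(1 − 1263/27535·(0.961900+0.917900))/(1+1263/27535) = 8737/10000 ≈ 0.873700
step 4 [4y] zero: DF = P = 536/625 ≈ 0.857600
step 5 [5y] swap r/1=1751/44360: DF=(1 − 1751/44360·(0.961900+0.917900+0.873700+0.857600))/(1+1751/44360) = 8249/10000 ≈ 0.824900
step 6 [6y] zero: DF = P = 504/625 ≈ 0.806400

1 1 9619/10000
2 2 9179/10000
3 3 8737/10000
4 4 536/625
5 5 8249/10000
6 6 504/625
DF(5y) = 8249/10000 ≈ 0.824900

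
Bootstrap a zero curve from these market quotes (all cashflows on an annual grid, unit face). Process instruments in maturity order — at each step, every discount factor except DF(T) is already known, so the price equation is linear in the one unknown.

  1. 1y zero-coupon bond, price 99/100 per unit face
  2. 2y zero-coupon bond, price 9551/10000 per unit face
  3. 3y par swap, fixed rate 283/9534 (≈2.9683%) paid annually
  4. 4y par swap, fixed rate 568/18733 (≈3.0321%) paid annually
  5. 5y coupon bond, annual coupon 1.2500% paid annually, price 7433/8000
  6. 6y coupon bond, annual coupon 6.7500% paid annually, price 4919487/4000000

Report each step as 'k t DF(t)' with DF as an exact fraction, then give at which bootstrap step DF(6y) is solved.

1 1 99/100
2 2 9551/10000
3 3 9151/10000
4 4 554/625
5 5 4357/5000
6 6 8601/10000
DF(6y) is solved at step 6

step 1 [1y] zero: DF = P = 99/100 ≈ 0.990000
step 2 [2y] zero: DF = P = 9551/10000 ≈ 0.955100
step 3 [3y] swap r/1=283/9534: DF=(1 − 283/9534·(0.990000+0.955100))/(1+283/9534) = 9151/10000 ≈ 0.915100
step 4 [4y] swap r/1=568/18733: DF=(1 − 568/18733·(0.990000+0.955100+0.915100))/(1+568/18733) = 554/625 ≈ 0.886400
step 5 [5y] bond c/1=1/80: DF=(7433/8000 − 1/80·(0.990000+0.955100+0.915100+0.886400))/(1+1/80) = 4357/5000 ≈ 0.871400
step 6 [6y] bond c/1=27/400: DF=(4919487/4000000 − 27/400·(0.990000+0.955100+0.915100+0.886400+0.871400))/(1+27/400) = 8601/10000 ≈ 0.860100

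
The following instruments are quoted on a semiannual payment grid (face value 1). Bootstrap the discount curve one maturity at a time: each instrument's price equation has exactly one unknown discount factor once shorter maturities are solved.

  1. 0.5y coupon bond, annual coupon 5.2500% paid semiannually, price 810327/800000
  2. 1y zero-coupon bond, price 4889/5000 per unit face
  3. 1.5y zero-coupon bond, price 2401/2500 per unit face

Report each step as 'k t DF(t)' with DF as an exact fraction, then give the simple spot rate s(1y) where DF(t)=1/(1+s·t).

1 1/2 987/1000
2 1 4889/5000
3 3/2 2401/2500
s(1y) = (1/(4889/5000) − 1)/(1) = 111/4889 ≈ 2.2704%

step 1 [0.5y] bond c/2=21/800: DF=(810327/800000 − 21/800·(0))/(1+21/800) = 987/1000 ≈ 0.987000
step 2 [1y] zero: DF = P = 4889/5000 ≈ 0.977800
step 3 [1.5y] zero: DF = P = 2401/2500 ≈ 0.960400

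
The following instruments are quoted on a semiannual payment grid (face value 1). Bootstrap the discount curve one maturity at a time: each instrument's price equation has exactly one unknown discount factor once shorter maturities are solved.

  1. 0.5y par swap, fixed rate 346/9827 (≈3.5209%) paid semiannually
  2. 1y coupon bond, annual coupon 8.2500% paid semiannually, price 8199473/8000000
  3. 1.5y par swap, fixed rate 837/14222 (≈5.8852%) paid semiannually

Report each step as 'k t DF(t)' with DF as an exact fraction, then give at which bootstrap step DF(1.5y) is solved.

1 1/2 9827/10000
2 1 4727/5000
3 3/2 9163/10000
DF(1.5y) is solved at step 3

step 1 [0.5y] swap r/2=173/9827: DF=(1 − 173/9827·(0))/(1+173/9827) = 9827/10000 ≈ 0.982700
step 2 [1y] bond c/2=33/800: DF=(8199473/8000000 − 33/800·(0.982700))/(1+33/800) = 4727/5000 ≈ 0.945400
step 3 [1.5y] swap r/2=837/28444: DF=(1 − 837/28444·(0.982700+0.945400))/(1+837/28444) = 9163/10000 ≈ 0.916300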